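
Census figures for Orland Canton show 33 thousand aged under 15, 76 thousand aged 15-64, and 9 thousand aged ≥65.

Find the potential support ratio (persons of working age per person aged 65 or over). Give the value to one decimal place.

Potential support ratio: 8.4

Potential support ratio = 76 / 9 = 8.4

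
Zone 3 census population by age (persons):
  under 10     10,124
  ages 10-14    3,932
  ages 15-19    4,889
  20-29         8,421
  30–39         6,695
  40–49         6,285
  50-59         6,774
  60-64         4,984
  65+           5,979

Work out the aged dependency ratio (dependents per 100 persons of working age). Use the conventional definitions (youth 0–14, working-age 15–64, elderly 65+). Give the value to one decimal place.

Old-age dependency ratio: 15.7

0–14: 10,124 + 3,932 = 14,056
15–64: 4,889 + 8,421 + 6,695 + 6,285 + 6,774 + 4,984 = 38,048
65+: 5,979
Old-age dependency ratio = 5,979 / 38,048 × 100 = 15.7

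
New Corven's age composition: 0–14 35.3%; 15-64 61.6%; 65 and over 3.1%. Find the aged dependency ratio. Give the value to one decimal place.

Old-age dependency ratio = 3.1 / 61.6 × 100 = 5.0

Old-age dependency ratio: 5.0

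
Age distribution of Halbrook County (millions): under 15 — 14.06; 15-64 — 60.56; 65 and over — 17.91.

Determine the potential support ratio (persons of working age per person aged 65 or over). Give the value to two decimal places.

Potential support ratio: 3.38

Potential support ratio = 60.56 / 17.91 = 3.38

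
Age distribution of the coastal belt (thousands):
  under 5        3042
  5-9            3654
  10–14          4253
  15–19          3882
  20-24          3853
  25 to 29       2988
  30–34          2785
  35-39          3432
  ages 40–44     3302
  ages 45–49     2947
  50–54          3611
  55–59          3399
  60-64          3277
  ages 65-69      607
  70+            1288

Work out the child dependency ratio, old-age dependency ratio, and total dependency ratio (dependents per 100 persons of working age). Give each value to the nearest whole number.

0–14: 3042 + 3654 + 4253 = 10949
15–64: 3882 + 3853 + 2988 + 2785 + 3432 + 3302 + 2947 + 3611 + 3399 + 3277 = 33476
65+: 607 + 1288 = 1895
Youth dependency ratio = 10949 / 33476 × 100 = 33
Old-age dependency ratio = 1895 / 33476 × 100 = 6
Total dependency ratio = (10949 + 1895) / 33476 × 100 = 12844 / 33476 × 100 = 38

Youth dependency ratio: 33
Old-age dependency ratio: 6
Total dependency ratio: 38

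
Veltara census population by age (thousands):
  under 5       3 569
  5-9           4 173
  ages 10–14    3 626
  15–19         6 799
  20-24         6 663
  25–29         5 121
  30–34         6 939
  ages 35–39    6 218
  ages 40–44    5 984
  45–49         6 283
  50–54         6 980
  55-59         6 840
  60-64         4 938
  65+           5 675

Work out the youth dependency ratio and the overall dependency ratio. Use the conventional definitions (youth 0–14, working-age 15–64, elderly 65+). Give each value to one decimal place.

0–14: 3 569 + 4 173 + 3 626 = 11 368
15–64: 6 799 + 6 663 + 5 121 + 6 939 + 6 218 + 5 984 + 6 283 + 6 980 + 6 840 + 4 938 = 62 765
65+: 5 675
Youth dependency ratio = 11 368 / 62 765 × 100 = 18.1
Total dependency ratio = (11 368 + 5 675) / 62 765 × 100 = 17 043 / 62 765 × 100 = 27.2

Youth dependency ratio: 18.1
Total dependency ratio: 27.2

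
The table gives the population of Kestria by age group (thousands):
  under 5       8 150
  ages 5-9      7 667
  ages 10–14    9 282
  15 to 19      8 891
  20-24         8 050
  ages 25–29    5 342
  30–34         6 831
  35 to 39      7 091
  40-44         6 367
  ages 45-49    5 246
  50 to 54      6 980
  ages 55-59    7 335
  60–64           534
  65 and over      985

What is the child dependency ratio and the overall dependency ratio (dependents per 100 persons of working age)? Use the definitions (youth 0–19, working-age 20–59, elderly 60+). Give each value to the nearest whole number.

Youth dependency ratio: 64
Total dependency ratio: 67

0–19: 8 150 + 7 667 + 9 282 + 8 891 = 33 990
20–59: 8 050 + 5 342 + 6 831 + 7 091 + 6 367 + 5 246 + 6 980 + 7 335 = 53 242
60+: 534 + 985 = 1 519
Youth dependency ratio = 33 990 / 53 242 × 100 = 64
Total dependency ratio = (33 990 + 1 519) / 53 242 × 100 = 35 509 / 53 242 × 100 = 67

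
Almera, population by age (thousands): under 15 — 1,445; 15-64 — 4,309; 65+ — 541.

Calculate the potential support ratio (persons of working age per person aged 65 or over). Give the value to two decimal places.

Potential support ratio = 4,309 / 541 = 7.96

Potential support ratio: 7.96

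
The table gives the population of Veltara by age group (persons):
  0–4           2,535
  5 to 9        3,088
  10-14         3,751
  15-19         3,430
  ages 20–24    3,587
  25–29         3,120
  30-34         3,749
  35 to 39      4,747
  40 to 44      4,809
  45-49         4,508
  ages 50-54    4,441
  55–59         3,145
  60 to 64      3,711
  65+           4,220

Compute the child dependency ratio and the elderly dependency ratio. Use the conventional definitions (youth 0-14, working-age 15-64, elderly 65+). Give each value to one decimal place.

Youth dependency ratio: 23.9
Old-age dependency ratio: 10.8

0–14: 2,535 + 3,088 + 3,751 = 9,374
15–64: 3,430 + 3,587 + 3,120 + 3,749 + 4,747 + 4,809 + 4,508 + 4,441 + 3,145 + 3,711 = 39,247
65+: 4,220
Youth dependency ratio = 9,374 / 39,247 × 100 = 23.9
Old-age dependency ratio = 4,220 / 39,247 × 100 = 10.8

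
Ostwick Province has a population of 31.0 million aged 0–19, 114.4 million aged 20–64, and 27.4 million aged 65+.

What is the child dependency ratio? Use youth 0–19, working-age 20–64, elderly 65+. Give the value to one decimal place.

Youth dependency ratio = 31.0 / 114.4 × 100 = 27.1

Youth dependency ratio: 27.1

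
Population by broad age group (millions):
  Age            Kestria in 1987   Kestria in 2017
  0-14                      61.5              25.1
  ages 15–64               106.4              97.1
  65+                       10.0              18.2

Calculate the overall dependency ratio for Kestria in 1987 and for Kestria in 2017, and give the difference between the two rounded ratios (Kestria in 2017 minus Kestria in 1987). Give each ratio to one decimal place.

Kestria in 1987: 67.2
Kestria in 2017: 44.6
Difference: -22.6

Kestria in 1987: (61.5 + 10.0) / 106.4 × 100 = 71.5 / 106.4 × 100 = 67.2
Kestria in 2017: (25.1 + 18.2) / 97.1 × 100 = 43.3 / 97.1 × 100 = 44.6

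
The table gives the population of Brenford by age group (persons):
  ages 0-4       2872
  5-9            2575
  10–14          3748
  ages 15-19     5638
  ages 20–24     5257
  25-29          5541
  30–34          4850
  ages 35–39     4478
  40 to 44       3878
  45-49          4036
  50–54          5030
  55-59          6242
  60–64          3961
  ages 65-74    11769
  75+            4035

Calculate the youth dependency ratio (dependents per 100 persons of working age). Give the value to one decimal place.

0–14: 2872 + 2575 + 3748 = 9195
15–64: 5638 + 5257 + 5541 + 4850 + 4478 + 3878 + 4036 + 5030 + 6242 + 3961 = 48911
65+: 11769 + 4035 = 15804
Youth dependency ratio = 9195 / 48911 × 100 = 18.8

Youth dependency ratio: 18.8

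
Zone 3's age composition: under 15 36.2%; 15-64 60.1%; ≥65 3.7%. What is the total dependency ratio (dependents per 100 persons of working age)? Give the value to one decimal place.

Total dependency ratio = (36.2 + 3.7) / 60.1 × 100 = 39.9 / 60.1 × 100 = 66.4

Total dependency ratio: 66.4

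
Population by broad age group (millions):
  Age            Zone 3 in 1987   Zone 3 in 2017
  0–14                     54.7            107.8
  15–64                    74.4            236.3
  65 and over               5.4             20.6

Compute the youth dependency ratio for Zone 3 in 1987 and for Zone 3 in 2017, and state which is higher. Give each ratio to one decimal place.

Zone 3 in 1987: 73.5
Zone 3 in 2017: 45.6
Higher: Zone 3 in 1987

Zone 3 in 1987: 54.7 / 74.4 × 100 = 73.5
Zone 3 in 2017: 107.8 / 236.3 × 100 = 45.6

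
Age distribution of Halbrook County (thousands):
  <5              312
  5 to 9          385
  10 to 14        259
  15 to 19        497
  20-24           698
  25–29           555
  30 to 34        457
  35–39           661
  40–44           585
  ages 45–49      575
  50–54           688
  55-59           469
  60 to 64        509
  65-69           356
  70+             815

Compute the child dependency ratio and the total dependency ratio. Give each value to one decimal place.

Youth dependency ratio: 16.8
Total dependency ratio: 37.4

0–14: 312 + 385 + 259 = 956
15–64: 497 + 698 + 555 + 457 + 661 + 585 + 575 + 688 + 469 + 509 = 5,694
65+: 356 + 815 = 1,171
Youth dependency ratio = 956 / 5,694 × 100 = 16.8
Total dependency ratio = (956 + 1,171) / 5,694 × 100 = 2,127 / 5,694 × 100 = 37.4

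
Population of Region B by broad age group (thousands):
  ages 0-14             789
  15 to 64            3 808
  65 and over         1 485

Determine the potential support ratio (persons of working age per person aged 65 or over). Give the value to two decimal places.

Potential support ratio: 2.56

Potential support ratio = 3 808 / 1 485 = 2.56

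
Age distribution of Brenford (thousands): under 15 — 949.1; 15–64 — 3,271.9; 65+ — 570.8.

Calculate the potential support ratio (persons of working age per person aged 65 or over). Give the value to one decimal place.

Potential support ratio = 3,271.9 / 570.8 = 5.7

Potential support ratio: 5.7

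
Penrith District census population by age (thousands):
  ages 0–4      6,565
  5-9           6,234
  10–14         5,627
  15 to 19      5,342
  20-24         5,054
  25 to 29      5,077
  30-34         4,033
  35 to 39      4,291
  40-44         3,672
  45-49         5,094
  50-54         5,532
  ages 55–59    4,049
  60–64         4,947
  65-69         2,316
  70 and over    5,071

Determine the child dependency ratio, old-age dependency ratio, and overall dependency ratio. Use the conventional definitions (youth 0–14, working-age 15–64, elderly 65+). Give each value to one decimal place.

Youth dependency ratio: 39.1
Old-age dependency ratio: 15.7
Total dependency ratio: 54.8

0–14: 6,565 + 6,234 + 5,627 = 18,426
15–64: 5,342 + 5,054 + 5,077 + 4,033 + 4,291 + 3,672 + 5,094 + 5,532 + 4,049 + 4,947 = 47,091
65+: 2,316 + 5,071 = 7,387
Youth dependency ratio = 18,426 / 47,091 × 100 = 39.1
Old-age dependency ratio = 7,387 / 47,091 × 100 = 15.7
Total dependency ratio = (18,426 + 7,387) / 47,091 × 100 = 25,813 / 47,091 × 100 = 54.8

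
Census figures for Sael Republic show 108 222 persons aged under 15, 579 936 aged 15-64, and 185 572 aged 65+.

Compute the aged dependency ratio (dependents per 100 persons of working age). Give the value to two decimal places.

Old-age dependency ratio: 32.00

Old-age dependency ratio = 185 572 / 579 936 × 100 = 32.00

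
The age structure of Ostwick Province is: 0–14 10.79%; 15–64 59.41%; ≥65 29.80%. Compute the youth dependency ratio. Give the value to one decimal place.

Youth dependency ratio: 18.2

Youth dependency ratio = 10.79 / 59.41 × 100 = 18.2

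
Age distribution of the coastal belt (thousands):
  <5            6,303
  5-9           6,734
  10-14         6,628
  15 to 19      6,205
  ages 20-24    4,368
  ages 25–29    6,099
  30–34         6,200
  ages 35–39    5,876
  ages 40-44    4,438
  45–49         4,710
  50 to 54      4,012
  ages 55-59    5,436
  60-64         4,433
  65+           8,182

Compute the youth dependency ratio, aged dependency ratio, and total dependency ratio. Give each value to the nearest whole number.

Youth dependency ratio: 38
Old-age dependency ratio: 16
Total dependency ratio: 54

0–14: 6,303 + 6,734 + 6,628 = 19,665
15–64: 6,205 + 4,368 + 6,099 + 6,200 + 5,876 + 4,438 + 4,710 + 4,012 + 5,436 + 4,433 = 51,777
65+: 8,182
Youth dependency ratio = 19,665 / 51,777 × 100 = 38
Old-age dependency ratio = 8,182 / 51,777 × 100 = 16
Total dependency ratio = (19,665 + 8,182) / 51,777 × 100 = 27,847 / 51,777 × 100 = 54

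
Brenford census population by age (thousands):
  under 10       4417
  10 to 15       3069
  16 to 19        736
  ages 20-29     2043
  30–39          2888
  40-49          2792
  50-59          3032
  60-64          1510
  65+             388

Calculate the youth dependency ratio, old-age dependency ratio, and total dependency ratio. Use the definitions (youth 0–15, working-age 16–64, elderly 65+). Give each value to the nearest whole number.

0–15: 4417 + 3069 = 7486
16–64: 736 + 2043 + 2888 + 2792 + 3032 + 1510 = 13001
65+: 388
Youth dependency ratio = 7486 / 13001 × 100 = 58
Old-age dependency ratio = 388 / 13001 × 100 = 3
Total dependency ratio = (7486 + 388) / 13001 × 100 = 7874 / 13001 × 100 = 61

Youth dependency ratio: 58
Old-age dependency ratio: 3
Total dependency ratio: 61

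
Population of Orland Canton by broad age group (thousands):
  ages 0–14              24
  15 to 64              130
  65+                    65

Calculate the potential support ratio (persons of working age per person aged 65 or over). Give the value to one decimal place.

Potential support ratio: 2.0

Potential support ratio = 130 / 65 = 2.0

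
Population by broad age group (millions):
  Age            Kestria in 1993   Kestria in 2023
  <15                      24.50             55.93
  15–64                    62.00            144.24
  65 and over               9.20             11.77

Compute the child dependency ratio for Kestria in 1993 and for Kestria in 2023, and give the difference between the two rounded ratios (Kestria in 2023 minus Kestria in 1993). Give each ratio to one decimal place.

Kestria in 1993: 39.5
Kestria in 2023: 38.8
Difference: -0.7

Kestria in 1993: 24.50 / 62.00 × 100 = 39.5
Kestria in 2023: 55.93 / 144.24 × 100 = 38.8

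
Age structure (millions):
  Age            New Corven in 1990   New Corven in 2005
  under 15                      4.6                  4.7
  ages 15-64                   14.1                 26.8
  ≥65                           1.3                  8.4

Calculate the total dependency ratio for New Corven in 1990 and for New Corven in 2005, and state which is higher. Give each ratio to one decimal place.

New Corven in 1990: 41.8
New Corven in 2005: 48.9
Higher: New Corven in 2005

New Corven in 1990: (4.6 + 1.3) / 14.1 × 100 = 5.9 / 14.1 × 100 = 41.8
New Corven in 2005: (4.7 + 8.4) / 26.8 × 100 = 13.1 / 26.8 × 100 = 48.9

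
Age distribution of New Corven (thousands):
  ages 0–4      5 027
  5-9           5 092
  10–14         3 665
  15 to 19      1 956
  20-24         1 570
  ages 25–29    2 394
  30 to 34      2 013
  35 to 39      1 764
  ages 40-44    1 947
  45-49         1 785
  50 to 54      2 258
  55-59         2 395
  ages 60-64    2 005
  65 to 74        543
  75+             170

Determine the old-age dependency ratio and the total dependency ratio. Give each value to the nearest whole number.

0–14: 5 027 + 5 092 + 3 665 = 13 784
15–64: 1 956 + 1 570 + 2 394 + 2 013 + 1 764 + 1 947 + 1 785 + 2 258 + 2 395 + 2 005 = 20 087
65+: 543 + 170 = 713
Old-age dependency ratio = 713 / 20 087 × 100 = 4
Total dependency ratio = (13 784 + 713) / 20 087 × 100 = 14 497 / 20 087 × 100 = 72

Old-age dependency ratio: 4
Total dependency ratio: 72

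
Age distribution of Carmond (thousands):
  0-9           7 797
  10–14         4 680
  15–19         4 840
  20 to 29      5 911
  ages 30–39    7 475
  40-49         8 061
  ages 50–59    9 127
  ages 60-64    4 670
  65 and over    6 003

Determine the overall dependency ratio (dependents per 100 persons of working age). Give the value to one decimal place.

Total dependency ratio: 46.1

0–14: 7 797 + 4 680 = 12 477
15–64: 4 840 + 5 911 + 7 475 + 8 061 + 9 127 + 4 670 = 40 084
65+: 6 003
Total dependency ratio = (12 477 + 6 003) / 40 084 × 100 = 18 480 / 40 084 × 100 = 46.1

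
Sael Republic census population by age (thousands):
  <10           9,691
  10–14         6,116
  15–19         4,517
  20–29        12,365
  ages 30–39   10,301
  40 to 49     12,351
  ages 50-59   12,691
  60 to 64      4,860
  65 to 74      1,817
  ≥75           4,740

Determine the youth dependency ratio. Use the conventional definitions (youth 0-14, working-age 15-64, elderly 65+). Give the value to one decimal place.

Youth dependency ratio: 27.7

0–14: 9,691 + 6,116 = 15,807
15–64: 4,517 + 12,365 + 10,301 + 12,351 + 12,691 + 4,860 = 57,085
65+: 1,817 + 4,740 = 6,557
Youth dependency ratio = 15,807 / 57,085 × 100 = 27.7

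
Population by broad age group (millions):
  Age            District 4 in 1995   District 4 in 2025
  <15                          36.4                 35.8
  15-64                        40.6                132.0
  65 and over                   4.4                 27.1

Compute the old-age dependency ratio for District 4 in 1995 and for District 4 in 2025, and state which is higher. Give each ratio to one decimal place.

District 4 in 1995: 10.8
District 4 in 2025: 20.5
Higher: District 4 in 2025

District 4 in 1995: 4.4 / 40.6 × 100 = 10.8
District 4 in 2025: 27.1 / 132.0 × 100 = 20.5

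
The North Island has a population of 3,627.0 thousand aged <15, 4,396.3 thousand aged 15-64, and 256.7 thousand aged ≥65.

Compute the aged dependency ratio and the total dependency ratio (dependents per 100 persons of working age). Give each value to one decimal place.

Old-age dependency ratio = 256.7 / 4,396.3 × 100 = 5.8
Total dependency ratio = (3,627.0 + 256.7) / 4,396.3 × 100 = 3,883.7 / 4,396.3 × 100 = 88.3

Old-age dependency ratio: 5.8
Total dependency ratio: 88.3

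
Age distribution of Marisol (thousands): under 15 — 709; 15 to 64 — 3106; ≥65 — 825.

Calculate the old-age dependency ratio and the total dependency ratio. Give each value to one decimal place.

Old-age dependency ratio: 26.6
Total dependency ratio: 49.4

Old-age dependency ratio = 825 / 3106 × 100 = 26.6
Total dependency ratio = (709 + 825) / 3106 × 100 = 1534 / 3106 × 100 = 49.4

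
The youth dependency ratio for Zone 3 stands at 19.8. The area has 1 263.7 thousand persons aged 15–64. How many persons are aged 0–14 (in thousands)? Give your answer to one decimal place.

Youth dependency ratio = youth / working-age × 100
19.8 = Y / 1 263.7 × 100
⇒ 250.2

Aged 0–14: 250.2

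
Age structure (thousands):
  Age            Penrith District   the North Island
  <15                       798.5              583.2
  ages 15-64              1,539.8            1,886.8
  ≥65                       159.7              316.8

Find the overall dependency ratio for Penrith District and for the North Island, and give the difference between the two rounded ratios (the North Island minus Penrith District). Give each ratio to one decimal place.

Penrith District: (798.5 + 159.7) / 1,539.8 × 100 = 958.2 / 1,539.8 × 100 = 62.2
the North Island: (583.2 + 316.8) / 1,886.8 × 100 = 900.0 / 1,886.8 × 100 = 47.7

Penrith District: 62.2
the North Island: 47.7
Difference: -14.5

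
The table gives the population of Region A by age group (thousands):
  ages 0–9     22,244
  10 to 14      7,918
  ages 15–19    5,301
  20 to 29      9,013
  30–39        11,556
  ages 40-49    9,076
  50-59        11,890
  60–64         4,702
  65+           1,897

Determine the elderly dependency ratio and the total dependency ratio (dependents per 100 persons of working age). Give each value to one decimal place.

Old-age dependency ratio: 3.7
Total dependency ratio: 62.2

0–14: 22,244 + 7,918 = 30,162
15–64: 5,301 + 9,013 + 11,556 + 9,076 + 11,890 + 4,702 = 51,538
65+: 1,897
Old-age dependency ratio = 1,897 / 51,538 × 100 = 3.7
Total dependency ratio = (30,162 + 1,897) / 51,538 × 100 = 32,059 / 51,538 × 100 = 62.2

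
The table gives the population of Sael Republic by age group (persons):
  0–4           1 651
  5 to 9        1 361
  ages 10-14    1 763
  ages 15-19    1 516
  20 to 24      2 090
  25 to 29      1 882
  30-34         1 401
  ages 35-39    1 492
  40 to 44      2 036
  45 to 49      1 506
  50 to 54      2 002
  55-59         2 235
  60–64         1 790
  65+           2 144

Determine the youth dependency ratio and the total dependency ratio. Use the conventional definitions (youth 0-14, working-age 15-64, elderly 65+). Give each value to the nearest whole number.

0–14: 1 651 + 1 361 + 1 763 = 4 775
15–64: 1 516 + 2 090 + 1 882 + 1 401 + 1 492 + 2 036 + 1 506 + 2 002 + 2 235 + 1 790 = 17 950
65+: 2 144
Youth dependency ratio = 4 775 / 17 950 × 100 = 27
Total dependency ratio = (4 775 + 2 144) / 17 950 × 100 = 6 919 / 17 950 × 100 = 39

Youth dependency ratio: 27
Total dependency ratio: 39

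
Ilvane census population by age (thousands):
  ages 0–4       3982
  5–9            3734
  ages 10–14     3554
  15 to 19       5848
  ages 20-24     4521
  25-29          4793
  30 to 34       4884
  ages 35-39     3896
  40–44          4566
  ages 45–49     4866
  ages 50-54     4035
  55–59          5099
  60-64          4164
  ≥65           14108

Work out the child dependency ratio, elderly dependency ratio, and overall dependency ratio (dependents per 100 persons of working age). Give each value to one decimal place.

0–14: 3982 + 3734 + 3554 = 11270
15–64: 5848 + 4521 + 4793 + 4884 + 3896 + 4566 + 4866 + 4035 + 5099 + 4164 = 46672
65+: 14108
Youth dependency ratio = 11270 / 46672 × 100 = 24.1
Old-age dependency ratio = 14108 / 46672 × 100 = 30.2
Total dependency ratio = (11270 + 14108) / 46672 × 100 = 25378 / 46672 × 100 = 54.4

Youth dependency ratio: 24.1
Old-age dependency ratio: 30.2
Total dependency ratio: 54.4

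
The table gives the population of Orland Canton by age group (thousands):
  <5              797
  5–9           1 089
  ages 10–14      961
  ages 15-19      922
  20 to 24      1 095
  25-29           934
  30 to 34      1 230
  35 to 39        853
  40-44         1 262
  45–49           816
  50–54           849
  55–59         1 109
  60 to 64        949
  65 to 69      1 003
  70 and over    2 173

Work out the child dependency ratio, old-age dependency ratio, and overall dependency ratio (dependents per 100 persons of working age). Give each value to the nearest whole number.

0–14: 797 + 1 089 + 961 = 2 847
15–64: 922 + 1 095 + 934 + 1 230 + 853 + 1 262 + 816 + 849 + 1 109 + 949 = 10 019
65+: 1 003 + 2 173 = 3 176
Youth dependency ratio = 2 847 / 10 019 × 100 = 28
Old-age dependency ratio = 3 176 / 10 019 × 100 = 32
Total dependency ratio = (2 847 + 3 176) / 10 019 × 100 = 6 023 / 10 019 × 100 = 60

Youth dependency ratio: 28
Old-age dependency ratio: 32
Total dependency ratio: 60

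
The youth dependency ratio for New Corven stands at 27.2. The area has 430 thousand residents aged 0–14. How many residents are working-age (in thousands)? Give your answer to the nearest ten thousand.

Youth dependency ratio = youth / working-age × 100
27.2 = 430 / W × 100
⇒ 1 580

Working-age: 1 580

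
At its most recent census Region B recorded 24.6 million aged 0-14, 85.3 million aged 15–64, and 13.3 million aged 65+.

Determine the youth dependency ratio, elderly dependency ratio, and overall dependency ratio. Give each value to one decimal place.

Youth dependency ratio = 24.6 / 85.3 × 100 = 28.8
Old-age dependency ratio = 13.3 / 85.3 × 100 = 15.6
Total dependency ratio = (24.6 + 13.3) / 85.3 × 100 = 37.9 / 85.3 × 100 = 44.4

Youth dependency ratio: 28.8
Old-age dependency ratio: 15.6
Total dependency ratio: 44.4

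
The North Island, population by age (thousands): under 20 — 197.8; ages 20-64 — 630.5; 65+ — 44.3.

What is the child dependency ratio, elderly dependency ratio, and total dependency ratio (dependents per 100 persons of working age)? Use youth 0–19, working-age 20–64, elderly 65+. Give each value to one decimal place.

Youth dependency ratio: 31.4
Old-age dependency ratio: 7.0
Total dependency ratio: 38.4

Youth dependency ratio = 197.8 / 630.5 × 100 = 31.4
Old-age dependency ratio = 44.3 / 630.5 × 100 = 7.0
Total dependency ratio = (197.8 + 44.3) / 630.5 × 100 = 242.1 / 630.5 × 100 = 38.4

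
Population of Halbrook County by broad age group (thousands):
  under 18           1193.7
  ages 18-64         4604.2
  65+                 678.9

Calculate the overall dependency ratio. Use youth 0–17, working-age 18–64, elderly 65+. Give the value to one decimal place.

Total dependency ratio = (1193.7 + 678.9) / 4604.2 × 100 = 1872.6 / 4604.2 × 100 = 40.7

Total dependency ratio: 40.7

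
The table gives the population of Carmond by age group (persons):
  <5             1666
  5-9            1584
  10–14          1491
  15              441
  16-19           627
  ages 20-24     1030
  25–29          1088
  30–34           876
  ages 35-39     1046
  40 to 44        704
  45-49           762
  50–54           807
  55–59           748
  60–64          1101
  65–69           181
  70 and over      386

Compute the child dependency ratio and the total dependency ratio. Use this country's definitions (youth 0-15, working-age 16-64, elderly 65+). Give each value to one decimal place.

0–15: 1666 + 1584 + 1491 + 441 = 5182
16–64: 627 + 1030 + 1088 + 876 + 1046 + 704 + 762 + 807 + 748 + 1101 = 8789
65+: 181 + 386 = 567
Youth dependency ratio = 5182 / 8789 × 100 = 59.0
Total dependency ratio = (5182 + 567) / 8789 × 100 = 5749 / 8789 × 100 = 65.4

Youth dependency ratio: 59.0
Total dependency ratio: 65.4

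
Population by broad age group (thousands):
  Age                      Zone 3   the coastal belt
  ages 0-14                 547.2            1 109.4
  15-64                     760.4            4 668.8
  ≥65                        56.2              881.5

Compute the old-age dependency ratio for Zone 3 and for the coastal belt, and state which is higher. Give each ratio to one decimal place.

Zone 3: 7.4
the coastal belt: 18.9
Higher: the coastal belt

Zone 3: 56.2 / 760.4 × 100 = 7.4
the coastal belt: 881.5 / 4 668.8 × 100 = 18.9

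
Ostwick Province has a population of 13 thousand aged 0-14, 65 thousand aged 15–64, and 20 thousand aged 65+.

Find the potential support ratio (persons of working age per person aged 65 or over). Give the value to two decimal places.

Potential support ratio: 3.25

Potential support ratio = 65 / 20 = 3.25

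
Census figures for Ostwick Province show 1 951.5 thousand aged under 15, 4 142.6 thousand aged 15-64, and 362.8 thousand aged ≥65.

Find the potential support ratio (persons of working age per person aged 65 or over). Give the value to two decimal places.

Potential support ratio: 11.42

Potential support ratio = 4 142.6 / 362.8 = 11.42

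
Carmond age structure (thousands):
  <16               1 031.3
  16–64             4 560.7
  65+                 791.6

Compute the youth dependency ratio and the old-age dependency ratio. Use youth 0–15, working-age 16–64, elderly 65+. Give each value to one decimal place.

Youth dependency ratio: 22.6
Old-age dependency ratio: 17.4

Youth dependency ratio = 1 031.3 / 4 560.7 × 100 = 22.6
Old-age dependency ratio = 791.6 / 4 560.7 × 100 = 17.4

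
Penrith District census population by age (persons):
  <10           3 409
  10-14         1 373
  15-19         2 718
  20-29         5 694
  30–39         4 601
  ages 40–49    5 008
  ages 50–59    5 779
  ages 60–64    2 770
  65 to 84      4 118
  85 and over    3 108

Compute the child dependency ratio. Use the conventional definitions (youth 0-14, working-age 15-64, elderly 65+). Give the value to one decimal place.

Youth dependency ratio: 18.0

0–14: 3 409 + 1 373 = 4 782
15–64: 2 718 + 5 694 + 4 601 + 5 008 + 5 779 + 2 770 = 26 570
65+: 4 118 + 3 108 = 7 226
Youth dependency ratio = 4 782 / 26 570 × 100 = 18.0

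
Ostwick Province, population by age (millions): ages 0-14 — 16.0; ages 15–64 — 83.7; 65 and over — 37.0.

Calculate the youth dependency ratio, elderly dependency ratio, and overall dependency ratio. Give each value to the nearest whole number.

Youth dependency ratio: 19
Old-age dependency ratio: 44
Total dependency ratio: 63

Youth dependency ratio = 16.0 / 83.7 × 100 = 19
Old-age dependency ratio = 37.0 / 83.7 × 100 = 44
Total dependency ratio = (16.0 + 37.0) / 83.7 × 100 = 53.0 / 83.7 × 100 = 63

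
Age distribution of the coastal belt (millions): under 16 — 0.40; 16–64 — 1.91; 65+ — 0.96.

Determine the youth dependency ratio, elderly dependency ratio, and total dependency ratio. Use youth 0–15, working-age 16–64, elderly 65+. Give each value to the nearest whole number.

Youth dependency ratio = 0.40 / 1.91 × 100 = 21
Old-age dependency ratio = 0.96 / 1.91 × 100 = 50
Total dependency ratio = (0.40 + 0.96) / 1.91 × 100 = 1.36 / 1.91 × 100 = 71

Youth dependency ratio: 21
Old-age dependency ratio: 50
Total dependency ratio: 71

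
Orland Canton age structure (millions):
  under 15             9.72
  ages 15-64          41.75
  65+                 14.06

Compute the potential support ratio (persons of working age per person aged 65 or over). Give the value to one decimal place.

Potential support ratio = 41.75 / 14.06 = 3.0

Potential support ratio: 3.0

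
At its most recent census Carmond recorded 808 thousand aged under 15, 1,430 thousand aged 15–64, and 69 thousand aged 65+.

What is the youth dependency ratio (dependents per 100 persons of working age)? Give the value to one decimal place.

Youth dependency ratio: 56.5

Youth dependency ratio = 808 / 1,430 × 100 = 56.5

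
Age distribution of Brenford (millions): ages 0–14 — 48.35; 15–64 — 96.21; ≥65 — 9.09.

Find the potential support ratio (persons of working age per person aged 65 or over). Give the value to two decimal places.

Potential support ratio = 96.21 / 9.09 = 10.58

Potential support ratio: 10.58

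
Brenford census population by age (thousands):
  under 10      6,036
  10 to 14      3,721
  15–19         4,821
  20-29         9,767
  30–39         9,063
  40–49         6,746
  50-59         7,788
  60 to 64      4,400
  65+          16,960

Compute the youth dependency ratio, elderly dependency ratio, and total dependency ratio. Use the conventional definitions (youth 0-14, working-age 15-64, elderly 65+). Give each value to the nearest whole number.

Youth dependency ratio: 23
Old-age dependency ratio: 40
Total dependency ratio: 63

0–14: 6,036 + 3,721 = 9,757
15–64: 4,821 + 9,767 + 9,063 + 6,746 + 7,788 + 4,400 = 42,585
65+: 16,960
Youth dependency ratio = 9,757 / 42,585 × 100 = 23
Old-age dependency ratio = 16,960 / 42,585 × 100 = 40
Total dependency ratio = (9,757 + 16,960) / 42,585 × 100 = 26,717 / 42,585 × 100 = 63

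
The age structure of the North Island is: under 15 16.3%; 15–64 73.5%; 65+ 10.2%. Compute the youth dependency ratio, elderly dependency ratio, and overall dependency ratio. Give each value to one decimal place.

Youth dependency ratio = 16.3 / 73.5 × 100 = 22.2
Old-age dependency ratio = 10.2 / 73.5 × 100 = 13.9
Total dependency ratio = (16.3 + 10.2) / 73.5 × 100 = 26.5 / 73.5 × 100 = 36.1

Youth dependency ratio: 22.2
Old-age dependency ratio: 13.9
Total dependency ratio: 36.1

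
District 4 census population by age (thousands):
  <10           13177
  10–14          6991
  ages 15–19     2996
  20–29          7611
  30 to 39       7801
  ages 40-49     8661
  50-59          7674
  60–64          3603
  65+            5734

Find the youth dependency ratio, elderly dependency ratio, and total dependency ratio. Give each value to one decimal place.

0–14: 13177 + 6991 = 20168
15–64: 2996 + 7611 + 7801 + 8661 + 7674 + 3603 = 38346
65+: 5734
Youth dependency ratio = 20168 / 38346 × 100 = 52.6
Old-age dependency ratio = 5734 / 38346 × 100 = 15.0
Total dependency ratio = (20168 + 5734) / 38346 × 100 = 25902 / 38346 × 100 = 67.5

Youth dependency ratio: 52.6
Old-age dependency ratio: 15.0
Total dependency ratio: 67.5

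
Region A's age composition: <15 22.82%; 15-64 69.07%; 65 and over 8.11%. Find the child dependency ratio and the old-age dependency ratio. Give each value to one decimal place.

Youth dependency ratio: 33.0
Old-age dependency ratio: 11.7

Youth dependency ratio = 22.82 / 69.07 × 100 = 33.0
Old-age dependency ratio = 8.11 / 69.07 × 100 = 11.7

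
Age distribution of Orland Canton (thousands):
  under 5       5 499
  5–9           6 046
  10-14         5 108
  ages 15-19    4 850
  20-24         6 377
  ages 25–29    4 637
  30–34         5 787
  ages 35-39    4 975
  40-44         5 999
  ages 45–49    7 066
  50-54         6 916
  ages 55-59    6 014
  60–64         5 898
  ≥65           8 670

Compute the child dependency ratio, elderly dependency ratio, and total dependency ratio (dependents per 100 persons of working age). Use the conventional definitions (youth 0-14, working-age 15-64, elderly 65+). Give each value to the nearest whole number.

Youth dependency ratio: 28
Old-age dependency ratio: 15
Total dependency ratio: 43

0–14: 5 499 + 6 046 + 5 108 = 16 653
15–64: 4 850 + 6 377 + 4 637 + 5 787 + 4 975 + 5 999 + 7 066 + 6 916 + 6 014 + 5 898 = 58 519
65+: 8 670
Youth dependency ratio = 16 653 / 58 519 × 100 = 28
Old-age dependency ratio = 8 670 / 58 519 × 100 = 15
Total dependency ratio = (16 653 + 8 670) / 58 519 × 100 = 25 323 / 58 519 × 100 = 43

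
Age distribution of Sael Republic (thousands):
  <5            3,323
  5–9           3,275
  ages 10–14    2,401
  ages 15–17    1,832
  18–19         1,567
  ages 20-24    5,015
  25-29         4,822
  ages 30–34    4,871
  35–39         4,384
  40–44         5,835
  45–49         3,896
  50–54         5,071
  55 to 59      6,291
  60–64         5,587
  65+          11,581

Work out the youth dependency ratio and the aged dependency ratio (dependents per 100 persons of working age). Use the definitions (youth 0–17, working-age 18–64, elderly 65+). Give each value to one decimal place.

0–17: 3,323 + 3,275 + 2,401 + 1,832 = 10,831
18–64: 1,567 + 5,015 + 4,822 + 4,871 + 4,384 + 5,835 + 3,896 + 5,071 + 6,291 + 5,587 = 47,339
65+: 11,581
Youth dependency ratio = 10,831 / 47,339 × 100 = 22.9
Old-age dependency ratio = 11,581 / 47,339 × 100 = 24.5

Youth dependency ratio: 22.9
Old-age dependency ratio: 24.5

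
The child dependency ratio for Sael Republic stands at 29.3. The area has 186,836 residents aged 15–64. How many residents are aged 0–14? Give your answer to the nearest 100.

Youth dependency ratio = youth / working-age × 100
29.3 = Y / 186,836 × 100
⇒ 54,700

Aged 0–14: 54,700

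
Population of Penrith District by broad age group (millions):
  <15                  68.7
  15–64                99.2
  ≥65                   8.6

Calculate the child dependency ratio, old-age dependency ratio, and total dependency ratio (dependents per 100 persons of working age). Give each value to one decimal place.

Youth dependency ratio: 69.3
Old-age dependency ratio: 8.7
Total dependency ratio: 77.9

Youth dependency ratio = 68.7 / 99.2 × 100 = 69.3
Old-age dependency ratio = 8.6 / 99.2 × 100 = 8.7
Total dependency ratio = (68.7 + 8.6) / 99.2 × 100 = 77.3 / 99.2 × 100 = 77.9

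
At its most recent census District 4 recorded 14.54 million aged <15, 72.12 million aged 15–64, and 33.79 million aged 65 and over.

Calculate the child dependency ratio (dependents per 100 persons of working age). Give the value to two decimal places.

Youth dependency ratio = 14.54 / 72.12 × 100 = 20.16

Youth dependency ratio: 20.16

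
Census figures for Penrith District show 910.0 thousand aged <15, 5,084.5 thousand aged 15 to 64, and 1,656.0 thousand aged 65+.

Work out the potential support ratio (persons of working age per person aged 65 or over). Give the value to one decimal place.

Potential support ratio: 3.1

Potential support ratio = 5,084.5 / 1,656.0 = 3.1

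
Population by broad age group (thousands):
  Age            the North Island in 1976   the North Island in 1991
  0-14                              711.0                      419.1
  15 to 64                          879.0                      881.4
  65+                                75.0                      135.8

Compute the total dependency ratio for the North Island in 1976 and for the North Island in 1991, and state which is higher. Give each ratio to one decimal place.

the North Island in 1976: 89.4
the North Island in 1991: 63.0
Higher: the North Island in 1976

the North Island in 1976: (711.0 + 75.0) / 879.0 × 100 = 786.0 / 879.0 × 100 = 89.4
the North Island in 1991: (419.1 + 135.8) / 881.4 × 100 = 554.9 / 881.4 × 100 = 63.0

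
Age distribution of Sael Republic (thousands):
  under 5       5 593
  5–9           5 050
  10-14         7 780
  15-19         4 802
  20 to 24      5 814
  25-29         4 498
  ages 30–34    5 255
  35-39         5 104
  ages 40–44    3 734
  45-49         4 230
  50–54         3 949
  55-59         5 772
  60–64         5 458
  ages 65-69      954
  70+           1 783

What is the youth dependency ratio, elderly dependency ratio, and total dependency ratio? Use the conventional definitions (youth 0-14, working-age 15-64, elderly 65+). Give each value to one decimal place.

0–14: 5 593 + 5 050 + 7 780 = 18 423
15–64: 4 802 + 5 814 + 4 498 + 5 255 + 5 104 + 3 734 + 4 230 + 3 949 + 5 772 + 5 458 = 48 616
65+: 954 + 1 783 = 2 737
Youth dependency ratio = 18 423 / 48 616 × 100 = 37.9
Old-age dependency ratio = 2 737 / 48 616 × 100 = 5.6
Total dependency ratio = (18 423 + 2 737) / 48 616 × 100 = 21 160 / 48 616 × 100 = 43.5

Youth dependency ratio: 37.9
Old-age dependency ratio: 5.6
Total dependency ratio: 43.5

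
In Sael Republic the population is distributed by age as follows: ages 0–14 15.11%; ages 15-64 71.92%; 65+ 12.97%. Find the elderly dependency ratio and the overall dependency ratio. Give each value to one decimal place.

Old-age dependency ratio = 12.97 / 71.92 × 100 = 18.0
Total dependency ratio = (15.11 + 12.97) / 71.92 × 100 = 28.08 / 71.92 × 100 = 39.0

Old-age dependency ratio: 18.0
Total dependency ratio: 39.0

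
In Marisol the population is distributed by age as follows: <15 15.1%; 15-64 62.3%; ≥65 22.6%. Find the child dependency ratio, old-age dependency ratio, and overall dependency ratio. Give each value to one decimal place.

Youth dependency ratio: 24.2
Old-age dependency ratio: 36.3
Total dependency ratio: 60.5

Youth dependency ratio = 15.1 / 62.3 × 100 = 24.2
Old-age dependency ratio = 22.6 / 62.3 × 100 = 36.3
Total dependency ratio = (15.1 + 22.6) / 62.3 × 100 = 37.7 / 62.3 × 100 = 60.5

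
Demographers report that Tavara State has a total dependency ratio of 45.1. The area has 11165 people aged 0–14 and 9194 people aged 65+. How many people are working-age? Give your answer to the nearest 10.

Total dependency ratio = (youth + elderly) / working-age × 100
45.1 = (11165 + 9194) / W × 100
⇒ 45140

Working-age: 45140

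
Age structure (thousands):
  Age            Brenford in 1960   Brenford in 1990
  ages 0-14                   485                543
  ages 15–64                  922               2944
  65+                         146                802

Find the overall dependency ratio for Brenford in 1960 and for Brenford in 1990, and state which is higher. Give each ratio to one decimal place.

Brenford in 1960: (485 + 146) / 922 × 100 = 631 / 922 × 100 = 68.4
Brenford in 1990: (543 + 802) / 2944 × 100 = 1345 / 2944 × 100 = 45.7

Brenford in 1960: 68.4
Brenford in 1990: 45.7
Higher: Brenford in 1960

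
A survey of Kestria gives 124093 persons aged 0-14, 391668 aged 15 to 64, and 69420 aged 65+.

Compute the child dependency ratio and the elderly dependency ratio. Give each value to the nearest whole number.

Youth dependency ratio: 32
Old-age dependency ratio: 18

Youth dependency ratio = 124093 / 391668 × 100 = 32
Old-age dependency ratio = 69420 / 391668 × 100 = 18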